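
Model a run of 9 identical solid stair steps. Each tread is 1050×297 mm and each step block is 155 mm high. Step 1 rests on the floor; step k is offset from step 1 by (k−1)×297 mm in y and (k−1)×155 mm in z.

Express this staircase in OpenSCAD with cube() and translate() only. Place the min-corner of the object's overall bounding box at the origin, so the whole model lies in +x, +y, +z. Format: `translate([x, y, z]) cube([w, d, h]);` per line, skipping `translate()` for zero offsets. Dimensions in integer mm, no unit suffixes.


cube([1050, 297, 155]);
translate([0, 297, 155]) cube([1050, 297, 155]);
translate([0, 594, 310]) cube([1050, 297, 155]);
translate([0, 891, 465]) cube([1050, 297, 155]);
translate([0, 1188, 620]) cube([1050, 297, 155]);
translate([0, 1485, 775]) cube([1050, 297, 155]);
translate([0, 1782, 930]) cube([1050, 297, 155]);
translate([0, 2079, 1085]) cube([1050, 297, 155]);
translate([0, 2376, 1240]) cube([1050, 297, 155]);


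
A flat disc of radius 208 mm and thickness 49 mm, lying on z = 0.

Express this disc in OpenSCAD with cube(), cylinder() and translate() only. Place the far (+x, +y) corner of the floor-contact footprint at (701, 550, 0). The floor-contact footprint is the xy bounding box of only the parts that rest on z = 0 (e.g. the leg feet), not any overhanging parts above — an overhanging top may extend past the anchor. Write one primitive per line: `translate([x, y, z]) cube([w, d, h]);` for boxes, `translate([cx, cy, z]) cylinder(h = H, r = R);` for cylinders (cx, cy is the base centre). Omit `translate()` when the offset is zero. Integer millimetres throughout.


translate([493, 342, 0]) cylinder(h = 49, r = 208);


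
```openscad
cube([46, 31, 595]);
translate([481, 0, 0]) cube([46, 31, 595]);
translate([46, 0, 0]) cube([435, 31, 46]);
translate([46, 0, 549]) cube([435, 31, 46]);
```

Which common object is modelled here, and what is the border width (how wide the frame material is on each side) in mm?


A picture frame. The border width is 46 mm.

Four thin pieces enclosing a rectangular opening — a picture frame. The two full-height stiles are 595 mm tall; the top rail sits at z = 549 and is 46 mm tall, so the border above the opening is 595 − 549 = 46 mm, matching the stile x-width.


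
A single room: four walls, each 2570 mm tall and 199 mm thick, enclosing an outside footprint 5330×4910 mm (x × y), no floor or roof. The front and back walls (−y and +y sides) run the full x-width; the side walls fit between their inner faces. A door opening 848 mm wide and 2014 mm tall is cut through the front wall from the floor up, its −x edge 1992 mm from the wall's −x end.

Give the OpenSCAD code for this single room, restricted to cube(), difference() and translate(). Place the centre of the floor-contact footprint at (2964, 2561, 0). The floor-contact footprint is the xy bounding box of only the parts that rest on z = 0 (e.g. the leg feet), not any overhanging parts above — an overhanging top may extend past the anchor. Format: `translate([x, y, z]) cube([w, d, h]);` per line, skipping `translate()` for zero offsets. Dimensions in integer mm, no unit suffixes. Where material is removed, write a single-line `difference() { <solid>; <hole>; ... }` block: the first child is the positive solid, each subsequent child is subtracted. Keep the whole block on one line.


difference() { translate([299, 106, 0]) cube([5330, 199, 2570]); translate([2291, 106, 0]) cube([848, 199, 2014]); }
translate([299, 4817, 0]) cube([5330, 199, 2570]);
translate([299, 305, 0]) cube([199, 4512, 2570]);
translate([5430, 305, 0]) cube([199, 4512, 2570]);


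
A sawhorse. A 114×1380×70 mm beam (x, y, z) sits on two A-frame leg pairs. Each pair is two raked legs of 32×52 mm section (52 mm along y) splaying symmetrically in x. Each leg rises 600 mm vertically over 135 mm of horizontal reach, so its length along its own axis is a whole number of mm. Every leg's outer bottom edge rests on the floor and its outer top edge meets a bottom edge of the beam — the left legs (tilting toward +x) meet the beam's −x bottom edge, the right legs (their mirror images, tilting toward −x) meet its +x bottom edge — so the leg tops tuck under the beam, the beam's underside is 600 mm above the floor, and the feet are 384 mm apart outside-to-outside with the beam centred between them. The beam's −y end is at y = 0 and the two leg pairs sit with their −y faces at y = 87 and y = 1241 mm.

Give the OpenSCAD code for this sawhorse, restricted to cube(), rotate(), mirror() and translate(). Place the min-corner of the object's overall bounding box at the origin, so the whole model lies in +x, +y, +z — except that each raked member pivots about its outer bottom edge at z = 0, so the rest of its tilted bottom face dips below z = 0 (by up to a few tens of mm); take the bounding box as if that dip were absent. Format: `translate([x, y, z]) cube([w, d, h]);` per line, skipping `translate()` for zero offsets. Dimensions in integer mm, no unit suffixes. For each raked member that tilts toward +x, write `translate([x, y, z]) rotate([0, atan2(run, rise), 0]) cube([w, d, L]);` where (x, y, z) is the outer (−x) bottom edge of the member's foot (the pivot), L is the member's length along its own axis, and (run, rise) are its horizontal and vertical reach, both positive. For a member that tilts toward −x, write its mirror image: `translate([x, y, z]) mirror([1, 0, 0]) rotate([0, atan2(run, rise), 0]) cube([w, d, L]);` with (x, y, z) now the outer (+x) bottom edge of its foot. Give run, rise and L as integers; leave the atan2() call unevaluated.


translate([135, 0, 600]) cube([114, 1380, 70]);
translate([0, 87, 0]) rotate([0, atan2(135, 600), 0]) cube([32, 52, 615]);
translate([384, 87, 0]) mirror([1, 0, 0]) rotate([0, atan2(135, 600), 0]) cube([32, 52, 615]);
translate([0, 1241, 0]) rotate([0, atan2(135, 600), 0]) cube([32, 52, 615]);
translate([384, 1241, 0]) mirror([1, 0, 0]) rotate([0, atan2(135, 600), 0]) cube([32, 52, 615]);


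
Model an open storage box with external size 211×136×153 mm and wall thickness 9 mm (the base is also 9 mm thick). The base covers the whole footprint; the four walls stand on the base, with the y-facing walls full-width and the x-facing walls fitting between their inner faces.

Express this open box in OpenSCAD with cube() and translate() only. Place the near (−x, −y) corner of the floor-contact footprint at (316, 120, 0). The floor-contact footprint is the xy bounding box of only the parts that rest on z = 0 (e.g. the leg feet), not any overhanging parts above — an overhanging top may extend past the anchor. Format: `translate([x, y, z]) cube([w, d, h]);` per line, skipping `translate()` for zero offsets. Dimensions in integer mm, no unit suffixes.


translate([316, 120, 0]) cube([211, 136, 9]);
translate([316, 120, 9]) cube([211, 9, 144]);
translate([316, 247, 9]) cube([211, 9, 144]);
translate([316, 129, 9]) cube([9, 118, 144]);
translate([518, 129, 9]) cube([9, 118, 144]);


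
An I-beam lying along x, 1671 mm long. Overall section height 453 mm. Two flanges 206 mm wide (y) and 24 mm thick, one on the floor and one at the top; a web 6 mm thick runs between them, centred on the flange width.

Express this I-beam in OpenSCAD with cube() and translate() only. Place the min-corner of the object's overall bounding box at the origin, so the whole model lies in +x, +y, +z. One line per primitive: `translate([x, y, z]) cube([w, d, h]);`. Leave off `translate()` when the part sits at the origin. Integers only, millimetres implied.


cube([1671, 206, 24]);
translate([0, 100, 24]) cube([1671, 6, 405]);
translate([0, 0, 429]) cube([1671, 206, 24]);


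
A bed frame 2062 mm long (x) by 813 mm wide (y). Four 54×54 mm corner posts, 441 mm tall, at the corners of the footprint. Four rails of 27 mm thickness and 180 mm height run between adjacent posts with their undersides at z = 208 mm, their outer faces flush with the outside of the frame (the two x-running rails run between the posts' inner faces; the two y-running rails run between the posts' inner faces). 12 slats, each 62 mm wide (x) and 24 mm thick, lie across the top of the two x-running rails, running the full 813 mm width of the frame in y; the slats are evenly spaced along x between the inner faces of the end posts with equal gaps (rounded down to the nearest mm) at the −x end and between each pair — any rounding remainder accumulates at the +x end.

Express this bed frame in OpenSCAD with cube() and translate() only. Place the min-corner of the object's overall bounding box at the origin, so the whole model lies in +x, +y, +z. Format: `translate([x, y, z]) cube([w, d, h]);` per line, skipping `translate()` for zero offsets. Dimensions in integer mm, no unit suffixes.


cube([54, 54, 441]);
translate([0, 759, 0]) cube([54, 54, 441]);
translate([2008, 0, 0]) cube([54, 54, 441]);
translate([2008, 759, 0]) cube([54, 54, 441]);
translate([54, 0, 208]) cube([1954, 27, 180]);
translate([54, 786, 208]) cube([1954, 27, 180]);
translate([0, 54, 208]) cube([27, 705, 180]);
translate([2035, 54, 208]) cube([27, 705, 180]);
translate([147, 0, 388]) cube([62, 813, 24]);
translate([302, 0, 388]) cube([62, 813, 24]);
translate([457, 0, 388]) cube([62, 813, 24]);
translate([612, 0, 388]) cube([62, 813, 24]);
translate([767, 0, 388]) cube([62, 813, 24]);
translate([922, 0, 388]) cube([62, 813, 24]);
translate([1077, 0, 388]) cube([62, 813, 24]);
translate([1232, 0, 388]) cube([62, 813, 24]);
translate([1387, 0, 388]) cube([62, 813, 24]);
translate([1542, 0, 388]) cube([62, 813, 24]);
translate([1697, 0, 388]) cube([62, 813, 24]);
translate([1852, 0, 388]) cube([62, 813, 24]);


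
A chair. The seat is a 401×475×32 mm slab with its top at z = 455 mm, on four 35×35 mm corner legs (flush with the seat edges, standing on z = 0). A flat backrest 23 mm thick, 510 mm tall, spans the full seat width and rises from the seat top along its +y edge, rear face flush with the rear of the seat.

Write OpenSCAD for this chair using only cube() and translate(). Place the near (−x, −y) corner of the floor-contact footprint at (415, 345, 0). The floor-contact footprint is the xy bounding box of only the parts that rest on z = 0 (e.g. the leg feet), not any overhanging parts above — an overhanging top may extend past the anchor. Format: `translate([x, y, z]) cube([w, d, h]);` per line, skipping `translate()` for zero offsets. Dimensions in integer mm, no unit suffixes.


translate([415, 345, 423]) cube([401, 475, 32]);
translate([415, 345, 0]) cube([35, 35, 423]);
translate([781, 345, 0]) cube([35, 35, 423]);
translate([415, 785, 0]) cube([35, 35, 423]);
translate([781, 785, 0]) cube([35, 35, 423]);
translate([415, 797, 455]) cube([401, 23, 510]);


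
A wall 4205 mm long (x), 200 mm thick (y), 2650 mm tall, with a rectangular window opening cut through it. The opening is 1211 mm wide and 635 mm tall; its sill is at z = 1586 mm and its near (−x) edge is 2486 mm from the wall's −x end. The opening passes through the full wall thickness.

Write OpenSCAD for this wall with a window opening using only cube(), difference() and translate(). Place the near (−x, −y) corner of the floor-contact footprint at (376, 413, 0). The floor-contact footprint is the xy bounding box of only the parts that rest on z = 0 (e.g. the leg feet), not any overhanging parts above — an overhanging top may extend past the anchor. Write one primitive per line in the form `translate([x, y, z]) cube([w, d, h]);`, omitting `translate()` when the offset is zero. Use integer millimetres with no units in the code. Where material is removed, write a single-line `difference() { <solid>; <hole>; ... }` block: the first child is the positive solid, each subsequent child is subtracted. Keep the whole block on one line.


difference() { translate([376, 413, 0]) cube([4205, 200, 2650]); translate([2862, 413, 1586]) cube([1211, 200, 635]); }


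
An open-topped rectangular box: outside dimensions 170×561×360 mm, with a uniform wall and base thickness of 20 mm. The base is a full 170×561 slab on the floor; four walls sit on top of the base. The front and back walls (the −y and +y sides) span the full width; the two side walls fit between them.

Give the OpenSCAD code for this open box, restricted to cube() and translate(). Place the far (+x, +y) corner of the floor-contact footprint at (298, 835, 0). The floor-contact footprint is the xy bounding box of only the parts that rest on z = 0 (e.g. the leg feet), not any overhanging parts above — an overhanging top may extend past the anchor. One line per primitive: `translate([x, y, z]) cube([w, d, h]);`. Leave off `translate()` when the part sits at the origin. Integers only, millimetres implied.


translate([128, 274, 0]) cube([170, 561, 20]);
translate([128, 274, 20]) cube([170, 20, 340]);
translate([128, 815, 20]) cube([170, 20, 340]);
translate([128, 294, 20]) cube([20, 521, 340]);
translate([278, 294, 20]) cube([20, 521, 340]);


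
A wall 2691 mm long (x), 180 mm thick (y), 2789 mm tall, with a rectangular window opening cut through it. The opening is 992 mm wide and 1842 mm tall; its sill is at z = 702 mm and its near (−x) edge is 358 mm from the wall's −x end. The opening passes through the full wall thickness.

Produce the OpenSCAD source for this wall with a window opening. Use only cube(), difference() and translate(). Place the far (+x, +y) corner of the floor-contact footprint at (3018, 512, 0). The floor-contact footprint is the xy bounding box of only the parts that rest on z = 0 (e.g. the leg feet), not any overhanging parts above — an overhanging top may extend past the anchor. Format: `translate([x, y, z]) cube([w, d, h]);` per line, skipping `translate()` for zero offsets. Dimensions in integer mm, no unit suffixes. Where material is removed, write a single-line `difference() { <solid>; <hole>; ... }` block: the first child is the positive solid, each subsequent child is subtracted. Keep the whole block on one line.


difference() { translate([327, 332, 0]) cube([2691, 180, 2789]); translate([685, 332, 702]) cube([992, 180, 1842]); }


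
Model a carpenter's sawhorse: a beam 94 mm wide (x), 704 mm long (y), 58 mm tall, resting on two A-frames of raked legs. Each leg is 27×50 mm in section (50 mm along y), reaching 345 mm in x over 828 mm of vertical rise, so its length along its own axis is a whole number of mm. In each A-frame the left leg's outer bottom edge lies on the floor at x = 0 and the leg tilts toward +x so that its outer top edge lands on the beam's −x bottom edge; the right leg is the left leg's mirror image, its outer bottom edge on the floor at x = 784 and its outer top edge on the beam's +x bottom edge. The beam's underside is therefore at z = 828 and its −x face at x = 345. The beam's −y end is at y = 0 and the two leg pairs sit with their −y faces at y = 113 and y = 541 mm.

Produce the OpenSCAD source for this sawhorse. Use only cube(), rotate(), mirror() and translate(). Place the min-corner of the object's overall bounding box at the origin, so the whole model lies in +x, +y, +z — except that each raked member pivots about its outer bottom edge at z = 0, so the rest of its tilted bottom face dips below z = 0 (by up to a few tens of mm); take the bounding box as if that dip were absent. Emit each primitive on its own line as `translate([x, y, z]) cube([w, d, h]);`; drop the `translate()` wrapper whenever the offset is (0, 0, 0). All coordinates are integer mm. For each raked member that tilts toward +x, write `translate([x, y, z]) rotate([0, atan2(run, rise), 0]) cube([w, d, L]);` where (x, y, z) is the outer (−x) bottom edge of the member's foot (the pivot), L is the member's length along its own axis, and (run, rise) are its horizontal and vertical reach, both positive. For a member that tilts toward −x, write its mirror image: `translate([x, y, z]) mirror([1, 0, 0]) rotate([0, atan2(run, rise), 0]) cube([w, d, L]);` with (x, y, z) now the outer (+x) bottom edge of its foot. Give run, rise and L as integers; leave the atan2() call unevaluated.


translate([345, 0, 828]) cube([94, 704, 58]);
translate([0, 113, 0]) rotate([0, atan2(345, 828), 0]) cube([27, 50, 897]);
translate([784, 113, 0]) mirror([1, 0, 0]) rotate([0, atan2(345, 828), 0]) cube([27, 50, 897]);
translate([0, 541, 0]) rotate([0, atan2(345, 828), 0]) cube([27, 50, 897]);
translate([784, 541, 0]) mirror([1, 0, 0]) rotate([0, atan2(345, 828), 0]) cube([27, 50, 897]);


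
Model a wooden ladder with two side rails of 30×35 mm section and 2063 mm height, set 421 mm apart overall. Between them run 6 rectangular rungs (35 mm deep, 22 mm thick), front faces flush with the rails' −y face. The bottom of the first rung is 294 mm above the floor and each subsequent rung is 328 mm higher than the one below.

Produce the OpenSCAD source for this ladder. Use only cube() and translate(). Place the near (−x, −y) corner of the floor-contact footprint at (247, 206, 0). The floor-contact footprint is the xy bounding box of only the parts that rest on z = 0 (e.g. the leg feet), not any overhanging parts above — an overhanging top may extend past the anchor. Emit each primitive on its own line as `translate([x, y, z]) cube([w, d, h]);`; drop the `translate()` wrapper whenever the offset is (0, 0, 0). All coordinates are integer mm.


translate([247, 206, 0]) cube([30, 35, 2063]);
translate([638, 206, 0]) cube([30, 35, 2063]);
translate([277, 206, 294]) cube([361, 35, 22]);
translate([277, 206, 622]) cube([361, 35, 22]);
translate([277, 206, 950]) cube([361, 35, 22]);
translate([277, 206, 1278]) cube([361, 35, 22]);
translate([277, 206, 1606]) cube([361, 35, 22]);
translate([277, 206, 1934]) cube([361, 35, 22]);


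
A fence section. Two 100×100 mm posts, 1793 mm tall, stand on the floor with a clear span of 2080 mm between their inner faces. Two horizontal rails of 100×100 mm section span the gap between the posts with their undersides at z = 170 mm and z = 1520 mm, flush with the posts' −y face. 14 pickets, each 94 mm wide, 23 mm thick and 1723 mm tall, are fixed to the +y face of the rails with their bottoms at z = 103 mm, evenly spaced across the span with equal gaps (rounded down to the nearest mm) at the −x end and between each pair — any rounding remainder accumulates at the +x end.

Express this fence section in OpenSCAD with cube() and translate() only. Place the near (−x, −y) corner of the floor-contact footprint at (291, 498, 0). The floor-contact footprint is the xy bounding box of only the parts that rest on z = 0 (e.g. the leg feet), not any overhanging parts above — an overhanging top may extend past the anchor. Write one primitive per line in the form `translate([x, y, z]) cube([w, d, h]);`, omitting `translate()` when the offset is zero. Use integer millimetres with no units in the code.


translate([291, 498, 0]) cube([100, 100, 1793]);
translate([2471, 498, 0]) cube([100, 100, 1793]);
translate([391, 498, 170]) cube([2080, 100, 100]);
translate([391, 498, 1520]) cube([2080, 100, 100]);
translate([441, 598, 103]) cube([94, 23, 1723]);
translate([585, 598, 103]) cube([94, 23, 1723]);
translate([729, 598, 103]) cube([94, 23, 1723]);
translate([873, 598, 103]) cube([94, 23, 1723]);
translate([1017, 598, 103]) cube([94, 23, 1723]);
translate([1161, 598, 103]) cube([94, 23, 1723]);
translate([1305, 598, 103]) cube([94, 23, 1723]);
translate([1449, 598, 103]) cube([94, 23, 1723]);
translate([1593, 598, 103]) cube([94, 23, 1723]);
translate([1737, 598, 103]) cube([94, 23, 1723]);
translate([1881, 598, 103]) cube([94, 23, 1723]);
translate([2025, 598, 103]) cube([94, 23, 1723]);
translate([2169, 598, 103]) cube([94, 23, 1723]);
translate([2313, 598, 103]) cube([94, 23, 1723]);


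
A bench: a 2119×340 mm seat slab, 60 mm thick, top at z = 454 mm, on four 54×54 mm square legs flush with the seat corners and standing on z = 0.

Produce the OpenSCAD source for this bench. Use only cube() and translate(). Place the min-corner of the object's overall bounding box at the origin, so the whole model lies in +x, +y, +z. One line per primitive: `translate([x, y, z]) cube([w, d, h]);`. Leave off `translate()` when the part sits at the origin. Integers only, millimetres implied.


translate([0, 0, 394]) cube([2119, 340, 60]);
cube([54, 54, 394]);
translate([0, 286, 0]) cube([54, 54, 394]);
translate([2065, 0, 0]) cube([54, 54, 394]);
translate([2065, 286, 0]) cube([54, 54, 394]);


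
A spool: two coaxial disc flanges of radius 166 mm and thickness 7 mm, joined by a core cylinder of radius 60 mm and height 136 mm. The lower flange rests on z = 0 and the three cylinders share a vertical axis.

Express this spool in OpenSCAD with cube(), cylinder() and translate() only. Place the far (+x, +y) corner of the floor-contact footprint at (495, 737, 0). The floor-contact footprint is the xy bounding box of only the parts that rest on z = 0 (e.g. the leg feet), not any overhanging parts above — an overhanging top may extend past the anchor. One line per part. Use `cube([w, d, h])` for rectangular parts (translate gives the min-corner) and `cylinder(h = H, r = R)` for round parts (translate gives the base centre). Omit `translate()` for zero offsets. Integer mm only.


translate([329, 571, 0]) cylinder(h = 7, r = 166);
translate([329, 571, 7]) cylinder(h = 136, r = 60);
translate([329, 571, 143]) cylinder(h = 7, r = 166);


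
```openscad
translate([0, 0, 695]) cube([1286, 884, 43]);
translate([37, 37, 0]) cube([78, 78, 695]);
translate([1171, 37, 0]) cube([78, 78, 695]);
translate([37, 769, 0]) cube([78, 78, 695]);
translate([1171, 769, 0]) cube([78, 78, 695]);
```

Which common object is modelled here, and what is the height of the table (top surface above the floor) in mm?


A table. The table height is 738 mm.

A 1286×884×43 slab sits at z = 695 on four 78 mm square posts — a table. The top surface is at 695 + 43 = 738 mm.


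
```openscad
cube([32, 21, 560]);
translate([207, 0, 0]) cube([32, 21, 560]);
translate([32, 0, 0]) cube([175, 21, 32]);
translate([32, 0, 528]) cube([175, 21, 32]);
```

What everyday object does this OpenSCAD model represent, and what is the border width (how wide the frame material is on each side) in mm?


A picture frame. The border width is 32 mm.

Four thin pieces enclosing a rectangular opening — a picture frame. The two full-height stiles are 560 mm tall; the top rail sits at z = 528 and is 32 mm tall, so the border above the opening is 560 − 528 = 32 mm, matching the stile x-width.


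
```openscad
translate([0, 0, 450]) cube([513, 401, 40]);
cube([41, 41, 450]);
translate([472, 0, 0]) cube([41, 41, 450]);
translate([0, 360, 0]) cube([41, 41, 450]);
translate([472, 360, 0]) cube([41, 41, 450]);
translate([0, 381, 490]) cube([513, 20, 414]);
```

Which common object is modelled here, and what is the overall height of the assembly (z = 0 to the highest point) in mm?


A chair. The overall height is 904 mm.

A slab on four corner posts with a tall panel at the back — a chair. The seat slab sits at z = 450 with thickness 40, and the 414 mm backrest starts at the seat top, so the overall height is 450 + 40 + 414 = 904 mm.


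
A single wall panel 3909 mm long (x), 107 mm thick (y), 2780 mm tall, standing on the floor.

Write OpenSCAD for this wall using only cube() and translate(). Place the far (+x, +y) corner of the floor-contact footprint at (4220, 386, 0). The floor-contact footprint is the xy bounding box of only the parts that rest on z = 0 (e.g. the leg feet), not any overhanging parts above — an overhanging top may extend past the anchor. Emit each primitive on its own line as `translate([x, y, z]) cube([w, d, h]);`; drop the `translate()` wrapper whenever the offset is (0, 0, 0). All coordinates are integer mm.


translate([311, 279, 0]) cube([3909, 107, 2780]);


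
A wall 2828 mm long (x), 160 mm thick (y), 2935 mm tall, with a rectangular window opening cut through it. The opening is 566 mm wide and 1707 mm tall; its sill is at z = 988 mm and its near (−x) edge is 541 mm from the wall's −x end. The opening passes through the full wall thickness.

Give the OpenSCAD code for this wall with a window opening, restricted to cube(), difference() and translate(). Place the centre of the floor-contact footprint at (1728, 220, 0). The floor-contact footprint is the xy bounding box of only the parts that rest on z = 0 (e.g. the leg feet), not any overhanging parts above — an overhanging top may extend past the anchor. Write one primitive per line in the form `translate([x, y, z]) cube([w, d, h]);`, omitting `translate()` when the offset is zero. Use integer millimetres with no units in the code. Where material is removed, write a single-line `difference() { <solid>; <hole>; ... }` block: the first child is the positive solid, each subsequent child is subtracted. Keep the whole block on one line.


difference() { translate([314, 140, 0]) cube([2828, 160, 2935]); translate([855, 140, 988]) cube([566, 160, 1707]); }


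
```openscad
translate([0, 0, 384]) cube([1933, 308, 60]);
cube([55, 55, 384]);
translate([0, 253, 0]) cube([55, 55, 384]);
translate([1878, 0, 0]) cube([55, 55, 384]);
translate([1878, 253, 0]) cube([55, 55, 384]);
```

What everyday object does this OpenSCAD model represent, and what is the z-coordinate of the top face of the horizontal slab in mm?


A bench. The seat-top height is 444 mm.

A long slab on four corner posts — a bench. The slab sits at z = 384 with thickness 60, so the top is 384 + 60 = 444 mm.


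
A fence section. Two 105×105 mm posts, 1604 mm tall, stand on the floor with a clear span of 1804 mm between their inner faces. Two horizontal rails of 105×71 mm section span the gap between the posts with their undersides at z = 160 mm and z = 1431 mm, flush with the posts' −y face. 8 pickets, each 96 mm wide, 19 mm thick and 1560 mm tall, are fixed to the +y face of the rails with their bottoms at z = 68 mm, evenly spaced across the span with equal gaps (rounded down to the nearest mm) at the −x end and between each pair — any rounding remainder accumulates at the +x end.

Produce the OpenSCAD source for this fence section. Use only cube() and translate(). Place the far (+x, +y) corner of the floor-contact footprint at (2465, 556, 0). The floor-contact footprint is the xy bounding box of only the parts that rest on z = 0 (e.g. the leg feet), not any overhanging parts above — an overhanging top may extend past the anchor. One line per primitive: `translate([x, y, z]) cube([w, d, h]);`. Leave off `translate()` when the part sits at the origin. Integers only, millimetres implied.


translate([451, 451, 0]) cube([105, 105, 1604]);
translate([2360, 451, 0]) cube([105, 105, 1604]);
translate([556, 451, 160]) cube([1804, 105, 71]);
translate([556, 451, 1431]) cube([1804, 105, 71]);
translate([671, 556, 68]) cube([96, 19, 1560]);
translate([882, 556, 68]) cube([96, 19, 1560]);
translate([1093, 556, 68]) cube([96, 19, 1560]);
translate([1304, 556, 68]) cube([96, 19, 1560]);
translate([1515, 556, 68]) cube([96, 19, 1560]);
translate([1726, 556, 68]) cube([96, 19, 1560]);
translate([1937, 556, 68]) cube([96, 19, 1560]);
translate([2148, 556, 68]) cube([96, 19, 1560]);


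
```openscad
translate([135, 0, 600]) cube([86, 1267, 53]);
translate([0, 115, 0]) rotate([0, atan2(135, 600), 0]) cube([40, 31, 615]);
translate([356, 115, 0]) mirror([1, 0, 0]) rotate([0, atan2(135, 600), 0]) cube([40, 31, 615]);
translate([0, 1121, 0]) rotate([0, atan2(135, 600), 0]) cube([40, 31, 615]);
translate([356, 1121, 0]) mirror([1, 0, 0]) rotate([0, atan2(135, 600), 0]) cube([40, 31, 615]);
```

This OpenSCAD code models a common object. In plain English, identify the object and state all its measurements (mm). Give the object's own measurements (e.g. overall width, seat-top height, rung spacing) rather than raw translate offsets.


A sawhorse. A 86×1267×53 mm beam (x, y, z) sits on two A-frame leg pairs. Each pair is two raked legs of 40×31 mm section (31 mm along y) splaying symmetrically in x. Each leg rises 600 mm vertically over 135 mm of horizontal reach and is 615 mm long along its own axis. Every leg's outer bottom edge rests on the floor and its outer top edge meets a bottom edge of the beam — the left legs (tilting toward +x) meet the beam's −x bottom edge, the right legs (their mirror images, tilting toward −x) meet its +x bottom edge — so the leg tops tuck under the beam, the beam's underside is 600 mm above the floor, and the feet are 356 mm apart outside-to-outside with the beam centred between them. The two leg pairs are set in 115 mm from either end of the beam.


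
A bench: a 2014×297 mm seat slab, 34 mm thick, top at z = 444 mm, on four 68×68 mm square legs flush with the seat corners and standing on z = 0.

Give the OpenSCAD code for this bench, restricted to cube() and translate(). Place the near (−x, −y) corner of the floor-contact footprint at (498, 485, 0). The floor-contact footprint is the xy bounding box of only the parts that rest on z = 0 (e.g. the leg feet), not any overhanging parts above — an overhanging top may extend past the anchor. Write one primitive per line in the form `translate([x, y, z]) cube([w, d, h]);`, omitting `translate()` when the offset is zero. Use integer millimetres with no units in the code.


translate([498, 485, 410]) cube([2014, 297, 34]);
translate([498, 485, 0]) cube([68, 68, 410]);
translate([498, 714, 0]) cube([68, 68, 410]);
translate([2444, 485, 0]) cube([68, 68, 410]);
translate([2444, 714, 0]) cube([68, 68, 410]);


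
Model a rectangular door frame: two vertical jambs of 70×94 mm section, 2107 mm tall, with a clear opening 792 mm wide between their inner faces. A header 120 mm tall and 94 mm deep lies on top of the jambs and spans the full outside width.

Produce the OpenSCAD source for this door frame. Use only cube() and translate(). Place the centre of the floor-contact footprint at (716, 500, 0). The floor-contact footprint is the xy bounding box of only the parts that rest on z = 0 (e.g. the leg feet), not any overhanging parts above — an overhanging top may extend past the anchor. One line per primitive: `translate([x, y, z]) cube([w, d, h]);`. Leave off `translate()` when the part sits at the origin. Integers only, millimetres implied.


translate([250, 453, 0]) cube([70, 94, 2107]);
translate([1112, 453, 0]) cube([70, 94, 2107]);
translate([250, 453, 2107]) cube([932, 94, 120]);


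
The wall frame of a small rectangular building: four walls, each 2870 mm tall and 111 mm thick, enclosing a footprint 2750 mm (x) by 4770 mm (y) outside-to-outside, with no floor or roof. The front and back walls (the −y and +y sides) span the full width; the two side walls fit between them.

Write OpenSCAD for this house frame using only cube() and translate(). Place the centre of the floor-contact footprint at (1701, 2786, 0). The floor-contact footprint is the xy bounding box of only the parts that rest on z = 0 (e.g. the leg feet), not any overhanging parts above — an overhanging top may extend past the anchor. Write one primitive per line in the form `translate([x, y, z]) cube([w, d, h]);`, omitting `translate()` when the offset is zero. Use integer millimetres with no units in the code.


translate([326, 401, 0]) cube([2750, 111, 2870]);
translate([326, 5060, 0]) cube([2750, 111, 2870]);
translate([326, 512, 0]) cube([111, 4548, 2870]);
translate([2965, 512, 0]) cube([111, 4548, 2870]);


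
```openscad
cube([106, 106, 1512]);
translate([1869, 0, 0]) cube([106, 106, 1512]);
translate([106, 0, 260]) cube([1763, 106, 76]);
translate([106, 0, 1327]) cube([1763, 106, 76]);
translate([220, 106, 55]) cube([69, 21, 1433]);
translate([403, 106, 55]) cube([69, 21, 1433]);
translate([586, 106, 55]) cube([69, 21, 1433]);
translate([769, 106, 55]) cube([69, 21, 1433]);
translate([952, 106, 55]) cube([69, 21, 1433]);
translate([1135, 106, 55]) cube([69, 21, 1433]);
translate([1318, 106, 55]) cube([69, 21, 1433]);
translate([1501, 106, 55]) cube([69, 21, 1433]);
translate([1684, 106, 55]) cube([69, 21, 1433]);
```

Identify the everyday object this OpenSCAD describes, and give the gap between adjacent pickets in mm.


A fence section. The picket gap is 114 mm.

Two posts, two rails, 9 pickets — a fence section. Span 1763 mm holds 9 pickets of 69 mm with 10 equal gaps: ⌊(1763 − 9·69) / 10⌋ = 114 mm.


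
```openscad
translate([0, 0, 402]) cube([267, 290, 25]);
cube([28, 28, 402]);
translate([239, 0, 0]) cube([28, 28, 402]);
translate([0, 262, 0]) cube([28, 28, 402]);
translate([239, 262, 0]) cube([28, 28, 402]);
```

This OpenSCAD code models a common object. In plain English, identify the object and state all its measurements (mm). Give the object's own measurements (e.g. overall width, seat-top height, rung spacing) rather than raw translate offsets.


A simple wooden stool: a rectangular seat 267 mm (x) by 290 mm (y), 25 mm thick, top face at z = 427 mm, on four square legs, each 28×28 mm in cross-section. The legs rest on z = 0, each flush with a corner of the seat.


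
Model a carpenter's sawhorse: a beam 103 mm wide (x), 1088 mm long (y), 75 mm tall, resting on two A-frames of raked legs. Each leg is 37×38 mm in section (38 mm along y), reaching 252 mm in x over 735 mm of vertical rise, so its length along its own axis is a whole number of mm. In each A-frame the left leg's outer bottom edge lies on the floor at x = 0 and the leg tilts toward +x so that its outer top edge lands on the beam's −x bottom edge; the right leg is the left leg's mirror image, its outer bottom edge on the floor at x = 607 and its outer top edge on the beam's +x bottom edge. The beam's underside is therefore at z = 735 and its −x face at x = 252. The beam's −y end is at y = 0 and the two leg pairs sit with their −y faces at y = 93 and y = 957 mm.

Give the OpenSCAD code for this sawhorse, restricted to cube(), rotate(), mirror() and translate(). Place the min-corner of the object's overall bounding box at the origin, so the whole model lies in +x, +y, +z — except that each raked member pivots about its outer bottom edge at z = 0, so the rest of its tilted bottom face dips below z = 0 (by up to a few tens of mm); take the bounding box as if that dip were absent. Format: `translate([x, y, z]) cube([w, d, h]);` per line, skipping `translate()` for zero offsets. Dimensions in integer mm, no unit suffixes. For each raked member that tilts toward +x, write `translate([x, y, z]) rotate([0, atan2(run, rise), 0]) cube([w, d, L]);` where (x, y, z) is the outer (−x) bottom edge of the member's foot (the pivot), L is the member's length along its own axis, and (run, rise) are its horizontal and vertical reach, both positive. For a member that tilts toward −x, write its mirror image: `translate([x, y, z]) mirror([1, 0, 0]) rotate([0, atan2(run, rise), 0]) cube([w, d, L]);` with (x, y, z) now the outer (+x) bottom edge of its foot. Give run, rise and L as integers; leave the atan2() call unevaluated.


translate([252, 0, 735]) cube([103, 1088, 75]);
translate([0, 93, 0]) rotate([0, atan2(252, 735), 0]) cube([37, 38, 777]);
translate([607, 93, 0]) mirror([1, 0, 0]) rotate([0, atan2(252, 735), 0]) cube([37, 38, 777]);
translate([0, 957, 0]) rotate([0, atan2(252, 735), 0]) cube([37, 38, 777]);
translate([607, 957, 0]) mirror([1, 0, 0]) rotate([0, atan2(252, 735), 0]) cube([37, 38, 777]);


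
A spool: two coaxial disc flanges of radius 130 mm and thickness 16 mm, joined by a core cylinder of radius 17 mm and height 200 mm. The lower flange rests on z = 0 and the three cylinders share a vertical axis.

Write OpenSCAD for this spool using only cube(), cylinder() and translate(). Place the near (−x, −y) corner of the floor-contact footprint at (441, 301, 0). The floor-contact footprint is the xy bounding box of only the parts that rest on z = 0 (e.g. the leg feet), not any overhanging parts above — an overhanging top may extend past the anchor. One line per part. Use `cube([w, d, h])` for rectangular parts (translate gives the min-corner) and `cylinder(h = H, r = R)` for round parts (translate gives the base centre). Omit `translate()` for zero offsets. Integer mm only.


translate([571, 431, 0]) cylinder(h = 16, r = 130);
translate([571, 431, 16]) cylinder(h = 200, r = 17);
translate([571, 431, 216]) cylinder(h = 16, r = 130);


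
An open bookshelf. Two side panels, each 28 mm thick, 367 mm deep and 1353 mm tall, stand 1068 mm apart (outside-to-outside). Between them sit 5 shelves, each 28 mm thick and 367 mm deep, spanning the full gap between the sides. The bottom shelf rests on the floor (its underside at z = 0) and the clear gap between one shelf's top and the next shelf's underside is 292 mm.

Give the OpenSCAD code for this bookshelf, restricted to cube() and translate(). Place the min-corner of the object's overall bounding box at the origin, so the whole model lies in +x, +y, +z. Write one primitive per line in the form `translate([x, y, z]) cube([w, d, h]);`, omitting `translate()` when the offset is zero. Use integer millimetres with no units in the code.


cube([28, 367, 1353]);
translate([1040, 0, 0]) cube([28, 367, 1353]);
translate([28, 0, 0]) cube([1012, 367, 28]);
translate([28, 0, 320]) cube([1012, 367, 28]);
translate([28, 0, 640]) cube([1012, 367, 28]);
translate([28, 0, 960]) cube([1012, 367, 28]);
translate([28, 0, 1280]) cube([1012, 367, 28]);


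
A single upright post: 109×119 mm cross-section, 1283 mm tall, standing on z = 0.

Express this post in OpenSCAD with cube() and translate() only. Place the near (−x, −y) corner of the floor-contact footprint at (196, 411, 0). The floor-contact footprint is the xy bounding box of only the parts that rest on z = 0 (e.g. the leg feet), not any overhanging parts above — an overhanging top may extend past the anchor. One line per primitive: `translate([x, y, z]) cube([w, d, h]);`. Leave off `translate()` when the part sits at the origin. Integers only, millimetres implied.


translate([196, 411, 0]) cube([109, 119, 1283]);


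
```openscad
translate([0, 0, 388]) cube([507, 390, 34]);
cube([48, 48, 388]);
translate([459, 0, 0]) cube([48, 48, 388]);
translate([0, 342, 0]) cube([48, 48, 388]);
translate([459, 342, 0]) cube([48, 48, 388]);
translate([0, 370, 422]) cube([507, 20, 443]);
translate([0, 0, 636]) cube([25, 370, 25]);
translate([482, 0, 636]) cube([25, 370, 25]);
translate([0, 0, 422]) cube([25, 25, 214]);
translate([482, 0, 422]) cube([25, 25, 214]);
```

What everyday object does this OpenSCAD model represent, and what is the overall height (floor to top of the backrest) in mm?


A chair. The overall height is 865 mm.

A slab on four corner posts with a tall panel at the back — a chair. The seat slab sits at z = 388 with thickness 34, and the 443 mm backrest starts at the seat top, so the overall height is 388 + 34 + 443 = 865 mm.


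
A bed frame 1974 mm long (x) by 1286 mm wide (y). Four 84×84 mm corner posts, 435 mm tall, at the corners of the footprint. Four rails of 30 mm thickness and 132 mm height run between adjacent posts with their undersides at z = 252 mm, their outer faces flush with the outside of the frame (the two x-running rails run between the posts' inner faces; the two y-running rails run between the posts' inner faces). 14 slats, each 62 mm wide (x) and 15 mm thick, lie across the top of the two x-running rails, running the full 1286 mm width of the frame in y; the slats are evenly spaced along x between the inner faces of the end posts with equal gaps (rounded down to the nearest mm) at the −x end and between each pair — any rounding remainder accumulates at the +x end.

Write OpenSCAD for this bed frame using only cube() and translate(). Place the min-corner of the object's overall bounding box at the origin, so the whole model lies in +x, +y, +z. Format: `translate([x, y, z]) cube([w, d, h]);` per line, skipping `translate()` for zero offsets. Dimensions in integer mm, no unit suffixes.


cube([84, 84, 435]);
translate([0, 1202, 0]) cube([84, 84, 435]);
translate([1890, 0, 0]) cube([84, 84, 435]);
translate([1890, 1202, 0]) cube([84, 84, 435]);
translate([84, 0, 252]) cube([1806, 30, 132]);
translate([84, 1256, 252]) cube([1806, 30, 132]);
translate([0, 84, 252]) cube([30, 1118, 132]);
translate([1944, 84, 252]) cube([30, 1118, 132]);
translate([146, 0, 384]) cube([62, 1286, 15]);
translate([270, 0, 384]) cube([62, 1286, 15]);
translate([394, 0, 384]) cube([62, 1286, 15]);
translate([518, 0, 384]) cube([62, 1286, 15]);
translate([642, 0, 384]) cube([62, 1286, 15]);
translate([766, 0, 384]) cube([62, 1286, 15]);
translate([890, 0, 384]) cube([62, 1286, 15]);
translate([1014, 0, 384]) cube([62, 1286, 15]);
translate([1138, 0, 384]) cube([62, 1286, 15]);
translate([1262, 0, 384]) cube([62, 1286, 15]);
translate([1386, 0, 384]) cube([62, 1286, 15]);
translate([1510, 0, 384]) cube([62, 1286, 15]);
translate([1634, 0, 384]) cube([62, 1286, 15]);
translate([1758, 0, 384]) cube([62, 1286, 15]);
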